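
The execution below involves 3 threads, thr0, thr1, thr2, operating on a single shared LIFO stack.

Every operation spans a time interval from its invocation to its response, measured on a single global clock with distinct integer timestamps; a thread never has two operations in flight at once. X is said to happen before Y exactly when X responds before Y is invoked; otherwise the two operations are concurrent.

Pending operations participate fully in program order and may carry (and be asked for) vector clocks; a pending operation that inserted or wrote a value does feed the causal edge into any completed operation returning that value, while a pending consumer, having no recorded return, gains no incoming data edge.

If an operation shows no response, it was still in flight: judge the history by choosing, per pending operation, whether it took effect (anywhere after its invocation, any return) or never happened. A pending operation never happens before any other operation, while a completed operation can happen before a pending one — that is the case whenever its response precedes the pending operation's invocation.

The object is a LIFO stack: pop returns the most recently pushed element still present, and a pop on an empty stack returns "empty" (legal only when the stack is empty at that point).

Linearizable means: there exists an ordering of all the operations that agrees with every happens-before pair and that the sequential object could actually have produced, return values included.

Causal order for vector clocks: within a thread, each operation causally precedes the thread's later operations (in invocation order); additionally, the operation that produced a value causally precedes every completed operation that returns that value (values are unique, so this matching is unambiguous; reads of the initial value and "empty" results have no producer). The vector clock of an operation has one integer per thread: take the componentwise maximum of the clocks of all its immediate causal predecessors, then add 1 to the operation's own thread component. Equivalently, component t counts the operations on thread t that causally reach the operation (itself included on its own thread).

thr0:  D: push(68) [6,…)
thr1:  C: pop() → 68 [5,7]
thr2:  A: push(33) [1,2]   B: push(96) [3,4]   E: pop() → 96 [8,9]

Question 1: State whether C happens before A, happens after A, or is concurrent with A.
after

C spans [5,7], A spans [1,2]
resp(A)=2 < inv(C)=5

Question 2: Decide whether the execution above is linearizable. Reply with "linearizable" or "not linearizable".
linearizable

a witness: A, B, D, C, E
step 1: A push(33) — stack <33>
step 2: B push(96) — stack <33,96>
step 3: D push(68) (pending, included) — stack <33,96,68>
step 4: C pop() → 68 — stack <33,96>
step 5: E pop() → 96 — stack <33>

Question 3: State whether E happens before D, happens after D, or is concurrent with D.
concurrent

E spans [8,9], D spans [6,…)
the intervals overlap in both directions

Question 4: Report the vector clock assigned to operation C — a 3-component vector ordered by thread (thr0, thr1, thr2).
(1, 1, 0)

VC(A, invoked at 1): no causal predecessors; +1 on thr2 → (0, 0, 1)
VC(D, invoked at 6): no causal predecessors; +1 on thr0 → (1, 0, 0)
B, invoked 3, takes VC(A)=(0, 0, 1) under max, adds 1 for thr2 → (0, 0, 2)
C, invoked 5, takes VC(D)=(1, 0, 0) under max, adds 1 for thr1 → (1, 1, 0)
E, invoked 8, takes VC(B)=(0, 0, 2) under max, adds 1 for thr2 → (0, 0, 3)
target: VC(C) = (1, 1, 0)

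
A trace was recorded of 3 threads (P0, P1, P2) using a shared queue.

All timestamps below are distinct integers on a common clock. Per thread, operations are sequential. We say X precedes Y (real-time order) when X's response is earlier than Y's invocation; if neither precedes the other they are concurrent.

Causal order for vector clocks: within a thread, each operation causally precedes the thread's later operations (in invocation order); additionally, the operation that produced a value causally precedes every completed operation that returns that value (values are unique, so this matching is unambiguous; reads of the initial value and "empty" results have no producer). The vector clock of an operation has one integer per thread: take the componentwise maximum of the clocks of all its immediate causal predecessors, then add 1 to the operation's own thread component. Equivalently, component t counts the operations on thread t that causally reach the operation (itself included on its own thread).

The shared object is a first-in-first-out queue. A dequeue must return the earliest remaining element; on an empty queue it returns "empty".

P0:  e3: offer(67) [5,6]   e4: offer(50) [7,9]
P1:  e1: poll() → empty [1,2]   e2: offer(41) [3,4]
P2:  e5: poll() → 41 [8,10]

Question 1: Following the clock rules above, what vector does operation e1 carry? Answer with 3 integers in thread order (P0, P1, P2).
Answer: (0, 1, 0)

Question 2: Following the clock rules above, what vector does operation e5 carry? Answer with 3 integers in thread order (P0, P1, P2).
Answer: (0, 2, 1)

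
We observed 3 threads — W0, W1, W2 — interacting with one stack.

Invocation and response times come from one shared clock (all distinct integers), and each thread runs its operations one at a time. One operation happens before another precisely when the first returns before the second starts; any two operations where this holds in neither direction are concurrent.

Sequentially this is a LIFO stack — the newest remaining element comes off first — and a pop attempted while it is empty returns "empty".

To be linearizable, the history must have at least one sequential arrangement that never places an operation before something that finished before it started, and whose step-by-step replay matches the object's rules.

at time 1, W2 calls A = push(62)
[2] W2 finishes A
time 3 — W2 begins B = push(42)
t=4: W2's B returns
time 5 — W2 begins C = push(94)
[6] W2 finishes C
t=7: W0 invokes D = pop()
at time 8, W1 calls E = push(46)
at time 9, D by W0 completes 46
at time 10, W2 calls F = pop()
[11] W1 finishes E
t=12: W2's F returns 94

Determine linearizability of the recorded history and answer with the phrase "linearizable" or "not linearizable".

linearizable

witness order: A, B, C, E, D, F
after step 1 (A push(62)): stack <62>
after step 2 (B push(42)): stack <62,42>
after step 3 (C push(94)): stack <62,42,94>
after step 4 (E push(46)): stack <62,42,94,46>
after step 5 (D pop() → 46): stack <62,42,94>
after step 6 (F pop() → 94): stack <62,42>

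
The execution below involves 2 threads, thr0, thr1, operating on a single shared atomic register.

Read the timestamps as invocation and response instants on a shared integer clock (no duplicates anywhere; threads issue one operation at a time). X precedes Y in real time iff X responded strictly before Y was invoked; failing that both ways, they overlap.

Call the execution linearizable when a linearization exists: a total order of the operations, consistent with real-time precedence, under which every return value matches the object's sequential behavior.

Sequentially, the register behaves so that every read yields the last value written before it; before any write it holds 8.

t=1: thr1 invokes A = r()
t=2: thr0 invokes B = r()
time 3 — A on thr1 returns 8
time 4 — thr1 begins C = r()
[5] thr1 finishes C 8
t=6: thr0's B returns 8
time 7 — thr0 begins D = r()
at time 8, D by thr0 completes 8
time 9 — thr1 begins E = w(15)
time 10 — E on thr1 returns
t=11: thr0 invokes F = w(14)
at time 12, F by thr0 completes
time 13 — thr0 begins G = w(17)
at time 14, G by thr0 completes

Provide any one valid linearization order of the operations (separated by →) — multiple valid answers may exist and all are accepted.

step 1: A r() → 8 — value 8
step 2: B r() → 8 — value 8
step 3: C r() → 8 — value 8
step 4: D r() → 8 — value 8
step 5: E w(15) — value 15
step 6: F w(14) — value 14
step 7: G w(17) — value 17

A → B → C → D → E → F → G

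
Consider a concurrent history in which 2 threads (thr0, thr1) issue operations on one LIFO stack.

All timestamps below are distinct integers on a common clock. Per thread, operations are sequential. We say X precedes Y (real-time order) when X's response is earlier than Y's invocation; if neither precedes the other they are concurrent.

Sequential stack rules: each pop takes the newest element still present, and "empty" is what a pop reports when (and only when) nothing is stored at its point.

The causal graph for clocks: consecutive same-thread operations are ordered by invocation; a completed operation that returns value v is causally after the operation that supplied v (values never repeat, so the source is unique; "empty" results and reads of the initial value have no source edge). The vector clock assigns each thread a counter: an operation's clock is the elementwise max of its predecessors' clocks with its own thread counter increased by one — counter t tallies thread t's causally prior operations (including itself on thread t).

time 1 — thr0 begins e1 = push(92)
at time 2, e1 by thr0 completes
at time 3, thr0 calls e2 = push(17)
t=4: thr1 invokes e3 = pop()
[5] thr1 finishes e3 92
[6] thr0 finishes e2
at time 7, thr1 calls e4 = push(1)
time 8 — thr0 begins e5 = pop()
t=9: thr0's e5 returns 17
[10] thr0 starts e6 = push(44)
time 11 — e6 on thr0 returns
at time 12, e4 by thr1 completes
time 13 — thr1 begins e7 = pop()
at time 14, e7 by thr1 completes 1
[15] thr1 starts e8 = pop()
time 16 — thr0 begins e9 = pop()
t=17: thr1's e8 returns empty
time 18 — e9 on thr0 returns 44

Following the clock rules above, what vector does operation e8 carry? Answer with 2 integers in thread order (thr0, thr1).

e1, invoked 1, has no incoming edges; only thr0's bump applies → (1, 0)
e3 (invocation 4): componentwise max over VC(e1)=(1, 0), +1 at thr1, giving (1, 1)
e2 (invocation 3): componentwise max over VC(e1)=(1, 0), +1 at thr0, giving (2, 0)
e4 (invocation 7): componentwise max over VC(e3)=(1, 1), +1 at thr1, giving (1, 2)
e5 (invocation 8): componentwise max over VC(e2)=(2, 0), +1 at thr0, giving (3, 0)
e7 (invocation 13): componentwise max over VC(e4)=(1, 2), +1 at thr1, giving (1, 3)
e6 (invocation 10): componentwise max over VC(e5)=(3, 0), +1 at thr0, giving (4, 0)
e8 (invocation 15): componentwise max over VC(e7)=(1, 3), +1 at thr1, giving (1, 4)
e9 (invocation 16): componentwise max over VC(e6)=(4, 0), +1 at thr0, giving (5, 0)
target: VC(e8) = (1, 4)

(1, 4)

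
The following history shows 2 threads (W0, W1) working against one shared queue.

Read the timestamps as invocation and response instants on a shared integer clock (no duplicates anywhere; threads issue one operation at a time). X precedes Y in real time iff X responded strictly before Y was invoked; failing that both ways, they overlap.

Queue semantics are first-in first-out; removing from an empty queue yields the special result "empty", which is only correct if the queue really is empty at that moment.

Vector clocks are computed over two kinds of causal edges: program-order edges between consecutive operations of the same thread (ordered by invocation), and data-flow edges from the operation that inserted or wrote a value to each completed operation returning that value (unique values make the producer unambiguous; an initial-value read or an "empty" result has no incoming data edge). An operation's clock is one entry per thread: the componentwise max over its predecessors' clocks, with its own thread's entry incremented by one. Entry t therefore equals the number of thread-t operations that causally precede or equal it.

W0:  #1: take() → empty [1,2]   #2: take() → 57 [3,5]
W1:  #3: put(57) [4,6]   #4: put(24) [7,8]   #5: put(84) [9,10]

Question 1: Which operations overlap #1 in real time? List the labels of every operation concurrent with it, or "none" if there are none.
none

overlap test against #1 [1,2]: concurrent iff the interval meets 1..2
#2 [3,5]: after
#3 [4,6]: after
#4 [7,8]: after
#5 [9,10]: after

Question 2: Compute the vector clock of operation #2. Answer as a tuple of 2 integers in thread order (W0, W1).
(2, 1)

VC(#3, invoked at 4): no causal predecessors; +1 on W1 → (0, 1)
VC(#1, invoked at 1): no causal predecessors; +1 on W0 → (1, 0)
from VC(#3)=(0, 1), #4 (invoked 7) maxes components and bumps W1 → (0, 2)
from VC(#4)=(0, 2), #5 (invoked 9) maxes components and bumps W1 → (0, 3)
from VC(#1)=(1, 0), VC(#3)=(0, 1), #2 (invoked 3) maxes components and bumps W0 → (2, 1)
target: VC(#2) = (2, 1)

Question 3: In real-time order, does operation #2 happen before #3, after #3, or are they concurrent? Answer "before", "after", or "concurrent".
concurrent

#2 spans [3,5], #3 spans [4,6]
the intervals overlap in both directions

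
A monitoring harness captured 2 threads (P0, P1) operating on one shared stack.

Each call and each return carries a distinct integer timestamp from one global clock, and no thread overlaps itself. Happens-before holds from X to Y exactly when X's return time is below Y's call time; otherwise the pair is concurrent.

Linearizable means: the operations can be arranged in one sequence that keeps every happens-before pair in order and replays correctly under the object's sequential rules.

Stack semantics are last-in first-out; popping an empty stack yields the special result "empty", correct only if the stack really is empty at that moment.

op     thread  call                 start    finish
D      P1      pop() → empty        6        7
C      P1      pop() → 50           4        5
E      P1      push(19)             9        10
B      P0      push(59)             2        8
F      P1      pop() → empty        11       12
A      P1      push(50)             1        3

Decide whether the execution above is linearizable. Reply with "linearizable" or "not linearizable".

not linearizable

already the first 12 events (up to F's response at time 12) admit no linearization; the first 11 still do
the 6 completed operations admit 4 real-time orders; each fails the stack replay
take A, B, C, D, E, F: step 3 already fails, because C pop() → 50 cannot occur there
take A, C, B, D, E, F: step 4 already fails, because D pop() → empty cannot occur there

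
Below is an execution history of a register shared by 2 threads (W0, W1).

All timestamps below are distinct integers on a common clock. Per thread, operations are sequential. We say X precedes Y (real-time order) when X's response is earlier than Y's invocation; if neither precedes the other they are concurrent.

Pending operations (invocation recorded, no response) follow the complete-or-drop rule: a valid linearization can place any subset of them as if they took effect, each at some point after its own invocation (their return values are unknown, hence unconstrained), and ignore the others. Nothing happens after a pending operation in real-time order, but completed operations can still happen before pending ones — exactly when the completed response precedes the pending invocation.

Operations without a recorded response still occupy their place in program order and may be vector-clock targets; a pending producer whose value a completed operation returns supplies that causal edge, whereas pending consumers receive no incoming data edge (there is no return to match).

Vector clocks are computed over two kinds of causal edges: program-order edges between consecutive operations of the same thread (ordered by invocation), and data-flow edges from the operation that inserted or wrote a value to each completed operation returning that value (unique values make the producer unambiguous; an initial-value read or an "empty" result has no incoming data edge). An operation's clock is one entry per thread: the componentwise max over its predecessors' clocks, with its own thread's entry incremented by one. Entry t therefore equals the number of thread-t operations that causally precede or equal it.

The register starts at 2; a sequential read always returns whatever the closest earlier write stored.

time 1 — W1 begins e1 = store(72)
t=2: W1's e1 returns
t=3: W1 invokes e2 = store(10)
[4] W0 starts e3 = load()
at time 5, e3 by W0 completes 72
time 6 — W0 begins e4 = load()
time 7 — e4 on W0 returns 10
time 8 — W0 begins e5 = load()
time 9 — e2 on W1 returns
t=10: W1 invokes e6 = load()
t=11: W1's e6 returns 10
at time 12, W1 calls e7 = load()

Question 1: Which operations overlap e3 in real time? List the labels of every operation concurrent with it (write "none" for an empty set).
e3 runs from 4 to 5; window-overlapping ops are concurrent
e1 [1,2]: before
e2 [3,9]: concurrent
e4 [6,7]: after
e5 [8,…): after
e6 [10,11]: after
e7 [12,…): after

e2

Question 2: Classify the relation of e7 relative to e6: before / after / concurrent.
e7 spans [12,…), e6 spans [10,11]
resp(e6)=11 < inv(e7)=12

after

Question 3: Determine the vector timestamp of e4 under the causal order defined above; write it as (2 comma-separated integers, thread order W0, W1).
invoked at 1, e1 has no predecessors; its own W1 bump gives (0, 1)
VC(e2, invoked at 3): max of VC(e1)=(0, 1), then +1 on thread W1 → (0, 2)
VC(e3, invoked at 4): max of VC(e1)=(0, 1), then +1 on thread W0 → (1, 1)
VC(e6, invoked at 10): max of VC(e2)=(0, 2), then +1 on thread W1 → (0, 3)
VC(e7, invoked at 12): max of VC(e6)=(0, 3), then +1 on thread W1 → (0, 4)
VC(e4, invoked at 6): max of VC(e2)=(0, 2), VC(e3)=(1, 1), then +1 on thread W0 → (2, 2)
VC(e5, invoked at 8): max of VC(e4)=(2, 2), then +1 on thread W0 → (3, 2)
target: VC(e4) = (2, 2)

(2, 2)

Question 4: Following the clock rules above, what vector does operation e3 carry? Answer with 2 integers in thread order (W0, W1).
e1, invoked 1, has no incoming edges; only W1's bump applies → (0, 1)
invoked at 3, e2 merges VC(e1)=(0, 1) and bumps W1's slot → (0, 2)
invoked at 4, e3 merges VC(e1)=(0, 1) and bumps W0's slot → (1, 1)
invoked at 10, e6 merges VC(e2)=(0, 2) and bumps W1's slot → (0, 3)
invoked at 12, e7 merges VC(e6)=(0, 3) and bumps W1's slot → (0, 4)
invoked at 6, e4 merges VC(e2)=(0, 2), VC(e3)=(1, 1) and bumps W0's slot → (2, 2)
invoked at 8, e5 merges VC(e4)=(2, 2) and bumps W0's slot → (3, 2)
target: VC(e3) = (1, 1)

(1, 1)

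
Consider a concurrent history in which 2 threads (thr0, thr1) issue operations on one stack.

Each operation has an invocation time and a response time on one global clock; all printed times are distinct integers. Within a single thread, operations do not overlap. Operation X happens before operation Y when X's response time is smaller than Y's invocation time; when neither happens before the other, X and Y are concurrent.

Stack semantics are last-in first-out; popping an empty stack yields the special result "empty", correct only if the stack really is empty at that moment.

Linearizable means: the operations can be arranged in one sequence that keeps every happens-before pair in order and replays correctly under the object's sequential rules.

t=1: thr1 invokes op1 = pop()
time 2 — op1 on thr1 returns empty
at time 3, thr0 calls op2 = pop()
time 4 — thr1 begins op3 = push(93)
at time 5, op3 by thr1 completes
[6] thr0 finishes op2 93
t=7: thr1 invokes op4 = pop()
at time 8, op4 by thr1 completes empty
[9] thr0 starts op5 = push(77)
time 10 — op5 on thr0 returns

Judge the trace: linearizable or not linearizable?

witness order: op1, op3, op2, op4, op5
1. op1 pop() → empty, leaving stack <>
2. op3 push(93), leaving stack <93>
3. op2 pop() → 93, leaving stack <>
4. op4 pop() → empty, leaving stack <>
5. op5 push(77), leaving stack <77>

linearizable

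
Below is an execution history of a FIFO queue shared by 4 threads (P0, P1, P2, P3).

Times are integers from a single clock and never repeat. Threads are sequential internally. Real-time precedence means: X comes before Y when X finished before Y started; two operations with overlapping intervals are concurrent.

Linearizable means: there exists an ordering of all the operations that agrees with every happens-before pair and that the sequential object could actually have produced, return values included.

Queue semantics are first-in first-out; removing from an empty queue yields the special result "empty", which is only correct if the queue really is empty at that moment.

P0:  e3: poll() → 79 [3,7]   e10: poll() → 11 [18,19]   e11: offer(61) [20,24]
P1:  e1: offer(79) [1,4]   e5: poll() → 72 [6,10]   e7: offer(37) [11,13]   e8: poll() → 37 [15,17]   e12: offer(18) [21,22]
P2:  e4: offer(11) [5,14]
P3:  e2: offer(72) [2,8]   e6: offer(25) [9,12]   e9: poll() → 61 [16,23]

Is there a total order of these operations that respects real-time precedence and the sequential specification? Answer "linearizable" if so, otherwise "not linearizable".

not linearizable

events 1..22 are fine; event 23 — the response of e9 at time 23 — makes the prefix non-linearizable
all 632 real-time-respecting orders fail — 11 completed FIFO queue operations, no legal replay
including or dropping the 1 pending operation (e11) in any combination fails
one such order, e1, e2, e3, e4, e5, e6, e7, e8, e9, e10, e12 (pending dropped), breaks at step 8 where e8 poll() → 37 is illegal
one such order, e1, e2, e3, e4, e5, e6, e7, e8, e10, e9, e12 (pending dropped), breaks at step 8 where e8 poll() → 37 is illegal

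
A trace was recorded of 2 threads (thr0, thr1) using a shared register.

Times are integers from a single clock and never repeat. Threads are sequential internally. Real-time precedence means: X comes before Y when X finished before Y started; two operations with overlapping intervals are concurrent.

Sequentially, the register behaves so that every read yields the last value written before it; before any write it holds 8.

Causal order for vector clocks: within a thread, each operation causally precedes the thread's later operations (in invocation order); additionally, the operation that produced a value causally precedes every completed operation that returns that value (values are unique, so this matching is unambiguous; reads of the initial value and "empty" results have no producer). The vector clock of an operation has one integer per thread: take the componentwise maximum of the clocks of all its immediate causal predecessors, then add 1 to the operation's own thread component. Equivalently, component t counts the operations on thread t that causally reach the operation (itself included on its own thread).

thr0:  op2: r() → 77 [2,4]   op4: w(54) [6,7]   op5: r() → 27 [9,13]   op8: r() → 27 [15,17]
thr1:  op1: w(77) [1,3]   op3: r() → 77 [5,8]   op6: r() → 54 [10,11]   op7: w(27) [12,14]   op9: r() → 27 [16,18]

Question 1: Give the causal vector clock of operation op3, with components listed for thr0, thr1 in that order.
root op op1, invoked 1: fresh clock plus thr1's own tick → (0, 1)
from VC(op1)=(0, 1), op3 (invoked 5) maxes components and bumps thr1 → (0, 2)
from VC(op1)=(0, 1), op2 (invoked 2) maxes components and bumps thr0 → (1, 1)
from VC(op2)=(1, 1), op4 (invoked 6) maxes components and bumps thr0 → (2, 1)
from VC(op3)=(0, 2), VC(op4)=(2, 1), op6 (invoked 10) maxes components and bumps thr1 → (2, 3)
from VC(op6)=(2, 3), op7 (invoked 12) maxes components and bumps thr1 → (2, 4)
from VC(op7)=(2, 4), op9 (invoked 16) maxes components and bumps thr1 → (2, 5)
from VC(op4)=(2, 1), VC(op7)=(2, 4), op5 (invoked 9) maxes components and bumps thr0 → (3, 4)
from VC(op5)=(3, 4), VC(op7)=(2, 4), op8 (invoked 15) maxes components and bumps thr0 → (4, 4)
target: VC(op3) = (0, 2)

(0, 2)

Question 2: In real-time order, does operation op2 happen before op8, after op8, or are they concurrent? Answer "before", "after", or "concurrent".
op2 spans [2,4], op8 spans [15,17]
resp(op2)=4 < inv(op8)=15

before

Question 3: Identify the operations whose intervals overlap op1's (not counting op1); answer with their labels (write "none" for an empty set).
op1 spans [1,3]; an op avoiding the whole window 1..3 is ordered, any other is concurrent
op2 [2,4]: concurrent
op3 [5,8]: after
op4 [6,7]: after
op5 [9,13]: after
op6 [10,11]: after
op7 [12,14]: after
op8 [15,17]: after
op9 [16,18]: after

op2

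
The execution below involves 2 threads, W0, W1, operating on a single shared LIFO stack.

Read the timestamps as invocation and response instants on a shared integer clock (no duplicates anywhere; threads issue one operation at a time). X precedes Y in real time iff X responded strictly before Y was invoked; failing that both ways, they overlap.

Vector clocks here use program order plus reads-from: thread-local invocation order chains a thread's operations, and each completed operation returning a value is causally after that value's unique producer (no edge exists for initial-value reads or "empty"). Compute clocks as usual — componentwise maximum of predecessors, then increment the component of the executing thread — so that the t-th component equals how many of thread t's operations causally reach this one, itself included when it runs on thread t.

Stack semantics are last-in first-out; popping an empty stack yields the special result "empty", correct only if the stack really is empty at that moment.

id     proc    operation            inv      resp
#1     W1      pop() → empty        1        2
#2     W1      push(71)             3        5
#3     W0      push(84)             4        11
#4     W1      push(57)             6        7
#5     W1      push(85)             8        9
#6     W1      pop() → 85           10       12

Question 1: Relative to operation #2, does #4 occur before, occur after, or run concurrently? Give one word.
after

#4 spans [6,7], #2 spans [3,5]
resp(#2)=5 < inv(#4)=6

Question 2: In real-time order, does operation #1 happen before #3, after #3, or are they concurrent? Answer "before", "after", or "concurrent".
before

#1 spans [1,2], #3 spans [4,11]
resp(#1)=2 < inv(#3)=4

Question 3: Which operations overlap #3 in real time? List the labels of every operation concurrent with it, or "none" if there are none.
#2, #4, #5, #6

overlap test against #3 [4,11]: concurrent iff the interval meets 4..11
#1 [1,2]: before
#2 [3,5]: concurrent
#4 [6,7]: concurrent
#5 [8,9]: concurrent
#6 [10,12]: concurrent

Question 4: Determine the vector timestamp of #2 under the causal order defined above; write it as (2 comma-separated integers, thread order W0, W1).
(0, 2)

no predecessors for #1 (invoked 1): W1 increments from zero → (0, 1)
no predecessors for #3 (invoked 4): W0 increments from zero → (1, 0)
from VC(#1)=(0, 1), #2 (invoked 3) maxes components and bumps W1 → (0, 2)
from VC(#2)=(0, 2), #4 (invoked 6) maxes components and bumps W1 → (0, 3)
from VC(#4)=(0, 3), #5 (invoked 8) maxes components and bumps W1 → (0, 4)
from VC(#5)=(0, 4), #6 (invoked 10) maxes components and bumps W1 → (0, 5)
target: VC(#2) = (0, 2)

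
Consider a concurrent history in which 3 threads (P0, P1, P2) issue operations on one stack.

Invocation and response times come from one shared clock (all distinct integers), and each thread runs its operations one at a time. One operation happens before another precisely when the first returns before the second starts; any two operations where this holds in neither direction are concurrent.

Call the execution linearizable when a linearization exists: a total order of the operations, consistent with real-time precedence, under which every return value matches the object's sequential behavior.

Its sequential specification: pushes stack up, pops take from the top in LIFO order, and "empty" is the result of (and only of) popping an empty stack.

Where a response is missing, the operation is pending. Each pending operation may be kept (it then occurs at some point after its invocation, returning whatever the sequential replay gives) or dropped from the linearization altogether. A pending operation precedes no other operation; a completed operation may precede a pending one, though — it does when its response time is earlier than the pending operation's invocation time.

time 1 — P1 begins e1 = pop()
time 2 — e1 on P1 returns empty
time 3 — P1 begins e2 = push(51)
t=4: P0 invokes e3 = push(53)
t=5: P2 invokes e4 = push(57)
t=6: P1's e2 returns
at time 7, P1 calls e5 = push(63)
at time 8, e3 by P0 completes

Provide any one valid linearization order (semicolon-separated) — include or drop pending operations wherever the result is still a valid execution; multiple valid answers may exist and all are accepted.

1. e1 pop() → empty, leaving stack <>
2. e2 push(51), leaving stack <51>
3. e3 push(53), leaving stack <51,53>

e1; e2; e3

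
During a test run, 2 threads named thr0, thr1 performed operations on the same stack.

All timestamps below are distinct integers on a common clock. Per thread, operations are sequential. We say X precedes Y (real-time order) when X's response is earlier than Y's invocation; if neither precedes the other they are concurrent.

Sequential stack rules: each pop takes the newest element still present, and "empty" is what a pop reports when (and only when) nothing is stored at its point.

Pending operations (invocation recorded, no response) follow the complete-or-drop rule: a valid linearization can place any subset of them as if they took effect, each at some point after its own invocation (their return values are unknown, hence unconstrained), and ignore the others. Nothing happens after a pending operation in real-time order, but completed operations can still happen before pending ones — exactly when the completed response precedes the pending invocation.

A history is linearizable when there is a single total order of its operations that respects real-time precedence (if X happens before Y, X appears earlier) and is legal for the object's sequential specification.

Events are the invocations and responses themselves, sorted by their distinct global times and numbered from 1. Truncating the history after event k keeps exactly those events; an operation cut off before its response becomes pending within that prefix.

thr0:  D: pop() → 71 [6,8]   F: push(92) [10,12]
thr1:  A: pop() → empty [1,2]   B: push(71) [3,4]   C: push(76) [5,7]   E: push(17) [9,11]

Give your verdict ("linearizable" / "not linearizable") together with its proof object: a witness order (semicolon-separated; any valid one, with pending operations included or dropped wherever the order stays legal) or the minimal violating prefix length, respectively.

linearizable — witness: A; B; D; C; E; F

step 1: A pop() → empty — stack <>
step 2: B push(71) — stack <71>
step 3: D pop() → 71 — stack <>
step 4: C push(76) — stack <76>
step 5: E push(17) — stack <76,17>
step 6: F push(92) — stack <76,17,92>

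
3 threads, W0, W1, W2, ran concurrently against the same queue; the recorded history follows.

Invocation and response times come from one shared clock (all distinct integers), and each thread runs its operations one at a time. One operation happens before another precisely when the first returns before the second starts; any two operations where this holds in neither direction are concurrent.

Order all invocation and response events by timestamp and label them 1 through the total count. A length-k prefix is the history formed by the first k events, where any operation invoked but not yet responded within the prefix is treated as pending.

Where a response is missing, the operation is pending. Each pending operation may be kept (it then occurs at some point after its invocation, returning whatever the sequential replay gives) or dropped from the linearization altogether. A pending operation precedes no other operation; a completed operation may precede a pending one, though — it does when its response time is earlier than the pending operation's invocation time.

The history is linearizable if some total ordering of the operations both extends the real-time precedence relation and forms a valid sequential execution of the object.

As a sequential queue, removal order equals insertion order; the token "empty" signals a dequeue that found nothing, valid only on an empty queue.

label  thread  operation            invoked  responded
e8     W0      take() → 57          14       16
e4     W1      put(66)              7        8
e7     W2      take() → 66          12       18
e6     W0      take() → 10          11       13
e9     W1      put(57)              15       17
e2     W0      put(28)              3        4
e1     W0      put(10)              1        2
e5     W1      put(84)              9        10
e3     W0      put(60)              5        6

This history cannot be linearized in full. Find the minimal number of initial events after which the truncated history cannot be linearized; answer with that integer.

16

a valid linearization of events 1..15 exists, for instance e1, e2, e3, e4, e5, e6:
after step 1 (e1 put(10)): queue <10>
after step 2 (e2 put(28)): queue <10,28>
after step 3 (e3 put(60)): queue <10,28,60>
after step 4 (e4 put(66)): queue <10,28,60,66>
after step 5 (e5 put(84)): queue <10,28,60,66,84>
after step 6 (e6 take() → 10): queue <28,60,66,84>
adding event 16 (e8 responds at 16) leaves no legal real-time order
no escape via the 2 pending operations (e7, e9): every completion choice fails
for example e1, e2, e3, e4, e5, e6, e8 (pending dropped) fails at step 7: e8 take() → 57 is not legal there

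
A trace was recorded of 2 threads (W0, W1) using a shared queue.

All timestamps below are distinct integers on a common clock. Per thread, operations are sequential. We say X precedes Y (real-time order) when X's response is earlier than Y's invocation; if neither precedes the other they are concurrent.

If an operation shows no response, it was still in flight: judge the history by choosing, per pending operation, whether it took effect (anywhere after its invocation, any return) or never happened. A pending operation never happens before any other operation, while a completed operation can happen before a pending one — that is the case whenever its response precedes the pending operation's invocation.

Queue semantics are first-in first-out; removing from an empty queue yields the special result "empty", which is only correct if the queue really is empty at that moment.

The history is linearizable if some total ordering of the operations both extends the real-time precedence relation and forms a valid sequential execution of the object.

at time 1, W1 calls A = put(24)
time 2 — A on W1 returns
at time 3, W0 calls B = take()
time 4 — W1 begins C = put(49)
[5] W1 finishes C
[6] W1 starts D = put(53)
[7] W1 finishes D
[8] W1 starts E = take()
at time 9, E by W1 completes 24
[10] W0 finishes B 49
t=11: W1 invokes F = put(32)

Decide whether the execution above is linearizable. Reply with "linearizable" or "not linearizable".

one valid linearization: A, C, D, E, B
after step 1 (A put(24)): queue <24>
after step 2 (C put(49)): queue <24,49>
after step 3 (D put(53)): queue <24,49,53>
after step 4 (E take() → 24): queue <49,53>
after step 5 (B take() → 49): queue <53>

linearizable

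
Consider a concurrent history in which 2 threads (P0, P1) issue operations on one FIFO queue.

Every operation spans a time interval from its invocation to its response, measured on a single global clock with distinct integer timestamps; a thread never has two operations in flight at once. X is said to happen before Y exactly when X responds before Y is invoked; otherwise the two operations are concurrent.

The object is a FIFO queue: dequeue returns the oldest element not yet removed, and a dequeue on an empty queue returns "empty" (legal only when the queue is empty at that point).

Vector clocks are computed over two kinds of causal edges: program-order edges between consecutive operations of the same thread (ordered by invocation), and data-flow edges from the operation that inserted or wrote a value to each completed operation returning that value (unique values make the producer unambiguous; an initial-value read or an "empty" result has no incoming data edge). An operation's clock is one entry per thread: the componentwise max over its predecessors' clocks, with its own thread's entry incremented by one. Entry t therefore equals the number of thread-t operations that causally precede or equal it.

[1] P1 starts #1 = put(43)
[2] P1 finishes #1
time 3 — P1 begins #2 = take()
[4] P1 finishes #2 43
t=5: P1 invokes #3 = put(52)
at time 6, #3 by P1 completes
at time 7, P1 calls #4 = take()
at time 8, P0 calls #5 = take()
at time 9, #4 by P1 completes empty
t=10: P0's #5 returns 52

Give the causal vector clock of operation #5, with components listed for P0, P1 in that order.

(1, 3)

VC(#1, invoked at 1): no causal predecessors; +1 on P1 → (0, 1)
from VC(#1)=(0, 1), #2 (invoked 3) maxes components and bumps P1 → (0, 2)
from VC(#2)=(0, 2), #3 (invoked 5) maxes components and bumps P1 → (0, 3)
from VC(#3)=(0, 3), #4 (invoked 7) maxes components and bumps P1 → (0, 4)
from VC(#3)=(0, 3), #5 (invoked 8) maxes components and bumps P0 → (1, 3)
target: VC(#5) = (1, 3)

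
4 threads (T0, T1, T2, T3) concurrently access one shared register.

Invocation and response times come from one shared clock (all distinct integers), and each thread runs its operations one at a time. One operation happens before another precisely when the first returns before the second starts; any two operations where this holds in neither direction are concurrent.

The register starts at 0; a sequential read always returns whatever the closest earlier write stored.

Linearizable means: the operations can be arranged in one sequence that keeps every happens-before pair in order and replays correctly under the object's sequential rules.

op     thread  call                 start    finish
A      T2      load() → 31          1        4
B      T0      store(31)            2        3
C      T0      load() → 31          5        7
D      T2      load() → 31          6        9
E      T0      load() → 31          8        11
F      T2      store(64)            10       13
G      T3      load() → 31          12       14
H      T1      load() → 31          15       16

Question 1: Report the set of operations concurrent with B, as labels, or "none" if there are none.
B runs from 2 to 3; window-overlapping ops are concurrent
A [1,4]: concurrent
C [5,7]: after
D [6,9]: after
E [8,11]: after
F [10,13]: after
G [12,14]: after
H [15,16]: after

A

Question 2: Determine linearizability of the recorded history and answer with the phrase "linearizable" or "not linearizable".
the violation lands at event 16, H's response at time 16: events 1..15 linearize, events 1..16 do not
the 8 completed operations admit 16 real-time orders; each fails the register replay
sample order A, B, C, D, E, F, G, H stalls at step 1 — A load() → 31 has no legal effect
sample order A, B, C, D, E, G, F, H stalls at step 1 — A load() → 31 has no legal effect

not linearizable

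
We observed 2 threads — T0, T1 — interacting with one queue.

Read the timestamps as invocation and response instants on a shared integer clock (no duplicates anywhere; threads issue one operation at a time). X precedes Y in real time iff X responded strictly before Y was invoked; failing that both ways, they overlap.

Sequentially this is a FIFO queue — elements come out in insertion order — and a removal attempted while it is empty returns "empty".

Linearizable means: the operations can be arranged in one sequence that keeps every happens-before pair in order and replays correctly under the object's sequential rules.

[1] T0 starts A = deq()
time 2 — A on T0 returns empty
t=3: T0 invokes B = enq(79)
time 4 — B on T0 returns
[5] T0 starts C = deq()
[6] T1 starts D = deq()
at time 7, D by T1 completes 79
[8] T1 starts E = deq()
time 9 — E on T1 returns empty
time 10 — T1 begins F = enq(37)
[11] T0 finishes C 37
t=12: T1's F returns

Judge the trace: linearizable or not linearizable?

linearizable

a witness: A, B, D, E, F, C
1. A deq() → empty, leaving queue <>
2. B enq(79), leaving queue <79>
3. D deq() → 79, leaving queue <>
4. E deq() → empty, leaving queue <>
5. F enq(37), leaving queue <37>
6. C deq() → 37, leaving queue <>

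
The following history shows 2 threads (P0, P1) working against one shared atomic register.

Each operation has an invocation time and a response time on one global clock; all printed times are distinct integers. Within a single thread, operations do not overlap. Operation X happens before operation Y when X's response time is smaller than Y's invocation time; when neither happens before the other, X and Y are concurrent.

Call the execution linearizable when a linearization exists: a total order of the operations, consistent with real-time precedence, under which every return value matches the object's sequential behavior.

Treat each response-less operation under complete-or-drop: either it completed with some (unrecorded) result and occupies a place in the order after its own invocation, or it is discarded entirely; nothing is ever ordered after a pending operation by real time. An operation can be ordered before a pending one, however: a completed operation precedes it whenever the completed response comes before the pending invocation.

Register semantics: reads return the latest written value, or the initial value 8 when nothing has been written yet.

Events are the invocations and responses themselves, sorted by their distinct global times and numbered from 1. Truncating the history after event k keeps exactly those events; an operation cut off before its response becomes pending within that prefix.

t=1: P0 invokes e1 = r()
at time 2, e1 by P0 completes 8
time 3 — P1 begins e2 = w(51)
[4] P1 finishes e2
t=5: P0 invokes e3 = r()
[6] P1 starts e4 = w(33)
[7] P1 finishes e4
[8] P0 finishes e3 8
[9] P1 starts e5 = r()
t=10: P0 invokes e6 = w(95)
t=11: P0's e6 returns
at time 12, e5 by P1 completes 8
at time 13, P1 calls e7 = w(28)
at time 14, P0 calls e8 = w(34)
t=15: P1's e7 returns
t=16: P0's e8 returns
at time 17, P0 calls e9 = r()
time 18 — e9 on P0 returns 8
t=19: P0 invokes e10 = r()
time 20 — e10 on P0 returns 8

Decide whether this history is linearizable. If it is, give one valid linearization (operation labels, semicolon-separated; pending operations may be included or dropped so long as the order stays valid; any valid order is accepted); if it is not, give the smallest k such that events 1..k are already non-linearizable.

events 1..7 are fine; event 8 — the response of e3 at time 8 — makes the prefix non-linearizable
4 completed operations, 2 real-time-consistent orders — every atomic register replay fails
one such order, e1, e2, e3, e4, breaks at step 3 where e3 r() → 8 is illegal
one such order, e1, e2, e4, e3, breaks at step 4 where e3 r() → 8 is illegal

not linearizable — minimal violating prefix: 8 events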